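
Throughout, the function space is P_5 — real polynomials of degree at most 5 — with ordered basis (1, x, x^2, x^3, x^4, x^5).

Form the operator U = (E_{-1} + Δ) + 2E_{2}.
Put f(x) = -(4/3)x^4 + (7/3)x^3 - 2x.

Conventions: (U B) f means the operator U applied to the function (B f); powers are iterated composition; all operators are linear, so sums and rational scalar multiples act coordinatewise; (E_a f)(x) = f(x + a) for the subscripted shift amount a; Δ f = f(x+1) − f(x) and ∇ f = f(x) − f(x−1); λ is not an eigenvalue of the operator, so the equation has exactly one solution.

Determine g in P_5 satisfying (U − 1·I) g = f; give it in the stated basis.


write g with unknown coordinates in the stated basis and equate coefficients in (U − 1·I) g = f
solving from the highest basis element down gives g = -(2/3)x^4 + (13/2)x^3 - 19x^2 - (7/6)x + 170/3
check: U g = -2x^4 + (53/6)x^3 - 19x^2 - (19/6)x + 170/3
so U g − 1·g = -(4/3)x^4 + (7/3)x^3 - 2x = f ✓

the result is g(x) = -(2/3)x^4 + (13/2)x^3 - 19x^2 - (7/6)x + 170/3


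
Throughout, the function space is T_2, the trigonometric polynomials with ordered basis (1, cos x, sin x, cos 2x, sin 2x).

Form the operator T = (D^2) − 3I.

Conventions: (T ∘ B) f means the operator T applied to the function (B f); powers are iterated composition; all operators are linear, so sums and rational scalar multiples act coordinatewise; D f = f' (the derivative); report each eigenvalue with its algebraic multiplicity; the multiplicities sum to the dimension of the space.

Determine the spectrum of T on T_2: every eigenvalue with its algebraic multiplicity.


image of 1: -3
image of cos x: -4cos x
image of sin x: -4sin x
image of cos 2x: -7cos 2x
image of sin 2x: -7sin 2x
the matrix is diagonal; its diagonal is (-3, -4, -4, -7, -7)
for a triangular matrix the eigenvalues are the diagonal entries, with algebraic multiplicity their repetition count

λ = -7 (multiplicity 2), λ = -4 (multiplicity 2), λ = -3 (multiplicity 1)


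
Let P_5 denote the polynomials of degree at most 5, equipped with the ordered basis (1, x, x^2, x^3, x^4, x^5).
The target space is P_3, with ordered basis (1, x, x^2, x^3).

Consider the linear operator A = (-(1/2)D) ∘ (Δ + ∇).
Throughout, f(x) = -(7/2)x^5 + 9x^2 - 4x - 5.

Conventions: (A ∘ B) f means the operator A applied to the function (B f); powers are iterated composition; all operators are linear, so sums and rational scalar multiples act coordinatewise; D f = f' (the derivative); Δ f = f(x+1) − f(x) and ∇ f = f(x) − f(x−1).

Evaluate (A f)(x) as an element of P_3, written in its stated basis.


the result is g(x) = 70x^3 + 70x - 18

Δ f = -(35/2)x^4 - 35x^3 - 35x^2 + (1/2)x + 3/2
∇ f = -(35/2)x^4 + 35x^3 - 35x^2 + (71/2)x - 33/2
(Δ + ∇) f = -35x^4 - 70x^2 + 36x - 15
D (Δ + ∇) f = -140x^3 - 140x + 36
(-(1/2)D) (Δ + ∇) f = 70x^3 + 70x - 18


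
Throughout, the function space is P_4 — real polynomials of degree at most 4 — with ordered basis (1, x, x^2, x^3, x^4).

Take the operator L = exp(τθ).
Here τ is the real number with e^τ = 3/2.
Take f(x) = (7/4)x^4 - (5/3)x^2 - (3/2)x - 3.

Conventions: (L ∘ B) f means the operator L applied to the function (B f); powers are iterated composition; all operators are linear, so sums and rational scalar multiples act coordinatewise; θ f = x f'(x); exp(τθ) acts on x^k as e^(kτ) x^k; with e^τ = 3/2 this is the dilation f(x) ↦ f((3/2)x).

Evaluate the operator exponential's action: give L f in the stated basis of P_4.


the result is g(x) = (567/64)x^4 - (15/4)x^2 - (9/4)x - 3

exp(τθ) x^k = e^(kτ) x^k; with e^τ = 3/2 this sends x^k to (3/2)^k x^k
x ↦ 3/2 x
x^2 ↦ 9/4 x^2
x^4 ↦ 81/16 x^4
applying this coordinatewise to f: exp(τθ) f = (567/64)x^4 - (15/4)x^2 - (9/4)x - 3


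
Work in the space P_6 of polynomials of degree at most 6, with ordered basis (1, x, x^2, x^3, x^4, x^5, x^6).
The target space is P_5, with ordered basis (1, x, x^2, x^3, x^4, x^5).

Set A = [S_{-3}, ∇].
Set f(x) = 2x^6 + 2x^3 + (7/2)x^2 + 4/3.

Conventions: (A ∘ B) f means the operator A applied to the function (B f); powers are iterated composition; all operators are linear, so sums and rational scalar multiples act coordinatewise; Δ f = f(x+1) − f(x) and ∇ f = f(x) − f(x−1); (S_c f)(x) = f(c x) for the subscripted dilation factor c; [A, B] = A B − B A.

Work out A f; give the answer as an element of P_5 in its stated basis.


g(x) = -11664x^5 + 19440x^4 - 30240x^3 + 21816x^2 - 9012x + 1540

∇ f = 12x^5 - 30x^4 + 40x^3 - 24x^2 + 13x - 7/2
S_{-3} ∇ f = -2916x^5 - 2430x^4 - 1080x^3 - 216x^2 - 39x - 7/2
S_{-3} f = 1458x^6 - 54x^3 + (63/2)x^2 + 4/3
∇ S_{-3} f = 8748x^5 - 21870x^4 + 29160x^3 - 22032x^2 + 8973x - 3087/2
[S_{-3}, ∇] f = -11664x^5 + 19440x^4 - 30240x^3 + 21816x^2 - 9012x + 1540


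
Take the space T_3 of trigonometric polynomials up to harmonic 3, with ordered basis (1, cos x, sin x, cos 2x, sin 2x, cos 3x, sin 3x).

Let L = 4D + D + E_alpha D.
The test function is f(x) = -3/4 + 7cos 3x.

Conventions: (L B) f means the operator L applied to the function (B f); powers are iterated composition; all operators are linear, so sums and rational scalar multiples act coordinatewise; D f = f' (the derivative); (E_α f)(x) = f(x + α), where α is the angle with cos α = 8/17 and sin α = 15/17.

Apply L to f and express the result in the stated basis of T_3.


the result is g(x) = (10395/4913)cos 3x - (413217/4913)sin 3x

D f = -21sin 3x
(4D) f = -84sin 3x
D f = -21sin 3x
D f = -21sin 3x
E_alpha D f = (10395/4913)cos 3x + (102648/4913)sin 3x
(4D + D + E_alpha D) f = (10395/4913)cos 3x - (413217/4913)sin 3x


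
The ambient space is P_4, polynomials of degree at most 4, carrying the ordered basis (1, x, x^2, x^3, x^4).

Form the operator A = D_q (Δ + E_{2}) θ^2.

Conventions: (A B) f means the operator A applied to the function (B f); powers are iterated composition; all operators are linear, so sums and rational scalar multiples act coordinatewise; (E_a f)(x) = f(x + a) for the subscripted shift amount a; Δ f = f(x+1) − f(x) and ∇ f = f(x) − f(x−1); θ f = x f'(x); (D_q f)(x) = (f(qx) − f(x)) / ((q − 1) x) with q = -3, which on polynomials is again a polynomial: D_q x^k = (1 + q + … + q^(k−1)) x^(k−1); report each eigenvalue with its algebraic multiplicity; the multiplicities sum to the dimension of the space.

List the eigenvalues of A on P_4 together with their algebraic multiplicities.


image of 1: 0
image of x: 1
image of x^2: -8x + 24
image of x^3: 63x^2 - 162x + 135
image of x^4: -320x^3 + 1344x^2 - 960x + 576
the matrix is upper triangular; its diagonal is (0, 0, 0, 0, 0)
for a triangular matrix the eigenvalues are the diagonal entries, with algebraic multiplicity their repetition count

λ = 0 (multiplicity 5)


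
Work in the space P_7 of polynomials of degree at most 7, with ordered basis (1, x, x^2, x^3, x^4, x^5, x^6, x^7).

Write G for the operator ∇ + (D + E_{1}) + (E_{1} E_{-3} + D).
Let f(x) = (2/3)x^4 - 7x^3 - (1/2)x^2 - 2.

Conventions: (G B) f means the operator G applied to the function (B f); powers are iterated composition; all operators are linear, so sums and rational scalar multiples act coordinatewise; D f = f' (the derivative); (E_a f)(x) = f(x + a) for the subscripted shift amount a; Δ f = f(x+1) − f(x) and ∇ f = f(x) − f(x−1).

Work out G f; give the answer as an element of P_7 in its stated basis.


g(x) = (4/3)x^4 - (26/3)x^3 - 27x^2 - 102x + 140/3

∇ f = (8/3)x^3 - 25x^2 + (68/3)x - 43/6
D f = (8/3)x^3 - 21x^2 - x
E_{1} f = (2/3)x^4 - (13/3)x^3 - (35/2)x^2 - (58/3)x - 53/6
(D + E_{1}) f = (2/3)x^4 - (5/3)x^3 - (77/2)x^2 - (61/3)x - 53/6
E_{-3} f = (2/3)x^4 - 15x^3 + (197/2)x^2 - 258x + 473/2
E_{1} E_{-3} f = (2/3)x^4 - (37/3)x^3 + (115/2)x^2 - (310/3)x + 188/3
D f = (8/3)x^3 - 21x^2 - x
(E_{1} E_{-3} + D) f = (2/3)x^4 - (29/3)x^3 + (73/2)x^2 - (313/3)x + 188/3
(∇ + (D + E_{1}) + (E_{1} E_{-3} + D)) f = (4/3)x^4 - (26/3)x^3 - 27x^2 - 102x + 140/3


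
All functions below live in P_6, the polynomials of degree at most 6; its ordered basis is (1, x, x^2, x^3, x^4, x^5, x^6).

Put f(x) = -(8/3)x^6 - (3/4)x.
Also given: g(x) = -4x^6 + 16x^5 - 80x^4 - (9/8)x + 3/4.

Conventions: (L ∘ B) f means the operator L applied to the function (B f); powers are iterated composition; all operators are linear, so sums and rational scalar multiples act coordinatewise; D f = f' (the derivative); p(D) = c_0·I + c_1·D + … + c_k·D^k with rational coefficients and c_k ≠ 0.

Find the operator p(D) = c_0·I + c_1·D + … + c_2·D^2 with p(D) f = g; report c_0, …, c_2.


p(D) = (3/2)·I − D + D^2, i.e. c_0 = 3/2, c_1 = -1, c_2 = 1

D^0 f = -(8/3)x^6 - (3/4)x
D^1 f = -16x^5 - 3/4
D^2 f = -80x^4
matching coefficients of g against c_0 f + c_1 Df + … from the top degree down determines the c_i
solution: c_0 = 3/2, c_1 = -1, c_2 = 1


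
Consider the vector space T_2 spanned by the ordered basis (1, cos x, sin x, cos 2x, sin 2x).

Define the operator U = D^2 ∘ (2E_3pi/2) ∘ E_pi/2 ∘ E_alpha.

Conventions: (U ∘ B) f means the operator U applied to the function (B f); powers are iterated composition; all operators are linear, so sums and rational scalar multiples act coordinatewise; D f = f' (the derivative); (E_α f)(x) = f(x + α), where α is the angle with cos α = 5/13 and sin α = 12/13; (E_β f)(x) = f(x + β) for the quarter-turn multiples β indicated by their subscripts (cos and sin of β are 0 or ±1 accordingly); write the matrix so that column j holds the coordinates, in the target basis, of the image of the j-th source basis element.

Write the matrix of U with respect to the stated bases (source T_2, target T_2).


image of 1: 0
image of cos x: -(10/13)cos x + (24/13)sin x
image of sin x: -(24/13)cos x - (10/13)sin x
image of cos 2x: (952/169)cos 2x + (960/169)sin 2x
image of sin 2x: -(960/169)cos 2x + (952/169)sin 2x
each image's coordinates form column j of the matrix

the matrix is [[0, 0, 0, 0, 0]; [0, -10/13, -24/13, 0, 0]; [0, 24/13, -10/13, 0, 0]; [0, 0, 0, 952/169, -960/169]; [0, 0, 0, 960/169, 952/169]] (rows listed top to bottom)


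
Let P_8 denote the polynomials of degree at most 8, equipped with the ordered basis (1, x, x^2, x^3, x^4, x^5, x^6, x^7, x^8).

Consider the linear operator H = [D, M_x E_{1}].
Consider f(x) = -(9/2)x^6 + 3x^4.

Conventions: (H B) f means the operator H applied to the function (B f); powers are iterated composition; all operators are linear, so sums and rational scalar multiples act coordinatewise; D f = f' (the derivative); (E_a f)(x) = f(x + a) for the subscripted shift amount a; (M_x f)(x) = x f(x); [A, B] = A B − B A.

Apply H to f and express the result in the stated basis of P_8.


g(x) = -(9/2)x^6 - 27x^5 - (129/2)x^4 - 78x^3 - (99/2)x^2 - 15x - 3/2

E_{1} f = -(9/2)x^6 - 27x^5 - (129/2)x^4 - 78x^3 - (99/2)x^2 - 15x - 3/2
M_x E_{1} f = -(9/2)x^7 - 27x^6 - (129/2)x^5 - 78x^4 - (99/2)x^3 - 15x^2 - (3/2)x
D (M_x E_{1}) f = -(63/2)x^6 - 162x^5 - (645/2)x^4 - 312x^3 - (297/2)x^2 - 30x - 3/2
D f = -27x^5 + 12x^3
E_{1} D f = -27x^5 - 135x^4 - 258x^3 - 234x^2 - 99x - 15
M_x E_{1} D f = -27x^6 - 135x^5 - 258x^4 - 234x^3 - 99x^2 - 15x
[D, M_x E_{1}] f = -(9/2)x^6 - 27x^5 - (129/2)x^4 - 78x^3 - (99/2)x^2 - 15x - 3/2


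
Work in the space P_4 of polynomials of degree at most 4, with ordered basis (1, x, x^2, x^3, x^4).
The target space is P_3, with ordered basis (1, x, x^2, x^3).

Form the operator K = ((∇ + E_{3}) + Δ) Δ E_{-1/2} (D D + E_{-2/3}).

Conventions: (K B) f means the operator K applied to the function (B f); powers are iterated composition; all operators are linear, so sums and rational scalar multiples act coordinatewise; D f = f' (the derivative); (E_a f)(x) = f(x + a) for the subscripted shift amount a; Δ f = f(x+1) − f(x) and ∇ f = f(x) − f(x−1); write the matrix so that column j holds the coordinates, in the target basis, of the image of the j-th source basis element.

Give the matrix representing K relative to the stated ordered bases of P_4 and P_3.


image of 1: 0
image of x: 1
image of x^2: 2x + 26/3
image of x^3: 3x^2 + 26x + 175/12
image of x^4: 4x^3 + 52x^2 + (175/3)x + 5233/27
each image's coordinates form column j of the matrix

the matrix is [[0, 1, 26/3, 175/12, 5233/27]; [0, 0, 2, 26, 175/3]; [0, 0, 0, 3, 52]; [0, 0, 0, 0, 4]] (rows listed top to bottom)


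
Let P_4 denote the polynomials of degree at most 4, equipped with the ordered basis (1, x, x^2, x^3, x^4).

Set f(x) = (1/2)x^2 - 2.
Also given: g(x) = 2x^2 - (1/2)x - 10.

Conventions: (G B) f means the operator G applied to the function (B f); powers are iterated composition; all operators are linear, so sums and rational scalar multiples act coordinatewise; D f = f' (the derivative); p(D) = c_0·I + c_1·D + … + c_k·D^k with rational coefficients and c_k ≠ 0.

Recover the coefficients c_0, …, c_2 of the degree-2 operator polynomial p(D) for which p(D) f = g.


c_0 = 4, c_1 = -1/2, c_2 = -2

D^0 f = (1/2)x^2 - 2
D^1 f = x
D^2 f = 1
matching coefficients of g against c_0 f + c_1 Df + … from the top degree down determines the c_i
solution: c_0 = 4, c_1 = -1/2, c_2 = -2


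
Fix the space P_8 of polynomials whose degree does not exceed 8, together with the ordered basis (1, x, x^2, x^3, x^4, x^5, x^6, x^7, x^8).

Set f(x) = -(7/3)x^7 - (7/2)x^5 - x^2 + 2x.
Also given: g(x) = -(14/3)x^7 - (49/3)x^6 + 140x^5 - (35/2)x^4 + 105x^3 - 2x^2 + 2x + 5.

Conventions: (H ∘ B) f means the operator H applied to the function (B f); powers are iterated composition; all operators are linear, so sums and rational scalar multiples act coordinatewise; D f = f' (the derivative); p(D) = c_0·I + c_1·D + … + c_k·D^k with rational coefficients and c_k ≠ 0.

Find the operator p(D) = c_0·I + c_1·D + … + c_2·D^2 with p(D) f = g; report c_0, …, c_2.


c_0 = 2, c_1 = 1, c_2 = -3/2

D^0 f = -(7/3)x^7 - (7/2)x^5 - x^2 + 2x
D^1 f = -(49/3)x^6 - (35/2)x^4 - 2x + 2
D^2 f = -98x^5 - 70x^3 - 2
matching coefficients of g against c_0 f + c_1 Df + … from the top degree down determines the c_i
solution: c_0 = 2, c_1 = 1, c_2 = -3/2


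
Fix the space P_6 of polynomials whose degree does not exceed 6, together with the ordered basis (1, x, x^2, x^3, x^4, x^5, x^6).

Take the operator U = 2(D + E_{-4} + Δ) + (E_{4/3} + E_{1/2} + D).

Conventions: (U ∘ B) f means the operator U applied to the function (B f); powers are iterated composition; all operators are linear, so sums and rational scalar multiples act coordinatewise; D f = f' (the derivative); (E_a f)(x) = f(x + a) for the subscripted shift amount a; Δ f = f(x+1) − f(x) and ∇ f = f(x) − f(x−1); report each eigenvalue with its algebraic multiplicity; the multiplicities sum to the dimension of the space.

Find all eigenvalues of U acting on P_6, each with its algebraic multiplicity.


image of 1: 4
image of x: 4x - 7/6
image of x^2: 4x^2 - (7/3)x + 1297/36
image of x^3: 4x^3 - (7/2)x^2 + (1297/12)x - 26677/216
image of x^4: 4x^4 - (14/3)x^3 + (1297/6)x^2 - (26677/54)x + 670321/1296
image of x^5: 4x^5 - (35/6)x^4 + (6485/18)x^3 - (133385/108)x^2 + (3351605/1296)x - 15876685/7776
image of x^6: 4x^6 - 7x^5 + (6485/12)x^4 - (133385/54)x^3 + (3351605/432)x^2 - (15876685/1296)x + 382562137/46656
the matrix is upper triangular; its diagonal is (4, 4, 4, 4, 4, 4, 4)
for a triangular matrix the eigenvalues are the diagonal entries, with algebraic multiplicity their repetition count

λ = 4 (multiplicity 7)


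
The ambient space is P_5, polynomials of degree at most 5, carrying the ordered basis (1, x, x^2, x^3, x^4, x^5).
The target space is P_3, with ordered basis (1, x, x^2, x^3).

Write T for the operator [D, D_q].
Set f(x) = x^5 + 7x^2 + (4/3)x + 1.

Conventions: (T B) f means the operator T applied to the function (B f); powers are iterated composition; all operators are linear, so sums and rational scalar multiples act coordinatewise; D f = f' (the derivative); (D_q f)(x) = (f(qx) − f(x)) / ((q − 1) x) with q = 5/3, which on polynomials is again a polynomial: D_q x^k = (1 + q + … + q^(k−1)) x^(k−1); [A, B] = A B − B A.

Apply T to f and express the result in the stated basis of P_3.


D_q f = (1441/81)x^4 + (56/3)x + 4/3
D D_q f = (5764/81)x^3 + 56/3
D f = 5x^4 + 14x + 4/3
D_q D f = (1360/27)x^3 + 14
[D, D_q] f = (1684/81)x^3 + 14/3

the image equals g(x) = (1684/81)x^3 + 14/3


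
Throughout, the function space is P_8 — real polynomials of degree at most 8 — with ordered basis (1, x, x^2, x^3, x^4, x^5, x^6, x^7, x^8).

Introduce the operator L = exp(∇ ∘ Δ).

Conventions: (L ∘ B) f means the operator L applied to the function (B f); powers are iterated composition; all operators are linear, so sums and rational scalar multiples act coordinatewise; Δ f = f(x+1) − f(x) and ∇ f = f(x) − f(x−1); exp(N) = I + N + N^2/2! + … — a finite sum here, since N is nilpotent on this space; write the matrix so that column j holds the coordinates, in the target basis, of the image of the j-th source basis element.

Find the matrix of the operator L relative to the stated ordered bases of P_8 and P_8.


image of 1: 1
image of x: x
image of x^2: x^2 + 2
image of x^3: x^3 + 6x
image of x^4: x^4 + 12x^2 + 14
image of x^5: x^5 + 20x^3 + 70x
image of x^6: x^6 + 30x^4 + 210x^2 + 182
image of x^7: x^7 + 42x^5 + 490x^3 + 1274x
image of x^8: x^8 + 56x^6 + 980x^4 + 5096x^2 + 3614
each image's coordinates form column j of the matrix

the matrix is [[1, 0, 2, 0, 14, 0, 182, 0, 3614]; [0, 1, 0, 6, 0, 70, 0, 1274, 0]; [0, 0, 1, 0, 12, 0, 210, 0, 5096]; [0, 0, 0, 1, 0, 20, 0, 490, 0]; [0, 0, 0, 0, 1, 0, 30, 0, 980]; [0, 0, 0, 0, 0, 1, 0, 42, 0]; [0, 0, 0, 0, 0, 0, 1, 0, 56]; [0, 0, 0, 0, 0, 0, 0, 1, 0]; [0, 0, 0, 0, 0, 0, 0, 0, 1]] (rows listed top to bottom)


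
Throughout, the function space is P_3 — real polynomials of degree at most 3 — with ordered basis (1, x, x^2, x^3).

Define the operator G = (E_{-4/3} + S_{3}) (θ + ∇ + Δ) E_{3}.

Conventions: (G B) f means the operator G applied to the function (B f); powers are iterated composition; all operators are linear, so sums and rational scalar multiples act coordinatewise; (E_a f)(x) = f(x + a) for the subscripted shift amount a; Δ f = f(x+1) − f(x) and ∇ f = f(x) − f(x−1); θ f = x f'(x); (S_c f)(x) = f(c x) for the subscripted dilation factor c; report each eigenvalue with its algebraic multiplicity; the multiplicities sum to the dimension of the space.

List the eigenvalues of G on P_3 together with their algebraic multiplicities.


image of 1: 0
image of x: 4x + 8/3
image of x^2: 20x^2 + (104/3)x + 128/9
image of x^3: 84x^3 + 228x^2 + 204x + 572/9
the matrix is upper triangular; its diagonal is (0, 4, 20, 84)
for a triangular matrix the eigenvalues are the diagonal entries, with algebraic multiplicity their repetition count

λ = 0 (multiplicity 1), λ = 4 (multiplicity 1), λ = 20 (multiplicity 1), λ = 84 (multiplicity 1)


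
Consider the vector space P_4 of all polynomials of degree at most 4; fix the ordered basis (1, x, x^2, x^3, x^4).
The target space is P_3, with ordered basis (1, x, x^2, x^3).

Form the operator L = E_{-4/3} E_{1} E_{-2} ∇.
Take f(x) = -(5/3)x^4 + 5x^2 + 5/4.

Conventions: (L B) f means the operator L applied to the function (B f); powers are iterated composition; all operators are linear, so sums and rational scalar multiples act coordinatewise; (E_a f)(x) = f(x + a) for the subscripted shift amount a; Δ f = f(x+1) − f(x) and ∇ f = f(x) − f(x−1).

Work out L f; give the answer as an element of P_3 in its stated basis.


g(x) = -(20/3)x^3 + (170/3)x^2 - (1370/9)x + 10370/81

∇ f = -(20/3)x^3 + 10x^2 + (10/3)x - 10/3
E_{-2} ∇ f = -(20/3)x^3 + 50x^2 - (350/3)x + 250/3
E_{1} E_{-2} ∇ f = -(20/3)x^3 + 30x^2 - (110/3)x + 10
E_{-4/3} (E_{1} E_{-2} ∇) f = -(20/3)x^3 + (170/3)x^2 - (1370/9)x + 10370/81


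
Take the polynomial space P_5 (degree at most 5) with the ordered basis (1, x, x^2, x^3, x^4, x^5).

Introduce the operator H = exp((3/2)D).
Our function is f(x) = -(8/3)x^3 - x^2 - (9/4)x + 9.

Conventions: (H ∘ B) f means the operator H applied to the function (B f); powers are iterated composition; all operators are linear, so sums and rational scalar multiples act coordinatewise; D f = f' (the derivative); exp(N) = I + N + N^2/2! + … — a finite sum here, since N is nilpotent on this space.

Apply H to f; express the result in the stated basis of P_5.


the result is g(x) = -(8/3)x^3 - 13x^2 - (93/4)x - 45/8

order-1 term: -12x^2 - 3x - 27/8
order-2 term: -18x - 9/4
order-3 term: -9
the series for exp((3/2)D) f terminates at order 3
exp((3/2)D) f = -(8/3)x^3 - 13x^2 - (93/4)x - 45/8


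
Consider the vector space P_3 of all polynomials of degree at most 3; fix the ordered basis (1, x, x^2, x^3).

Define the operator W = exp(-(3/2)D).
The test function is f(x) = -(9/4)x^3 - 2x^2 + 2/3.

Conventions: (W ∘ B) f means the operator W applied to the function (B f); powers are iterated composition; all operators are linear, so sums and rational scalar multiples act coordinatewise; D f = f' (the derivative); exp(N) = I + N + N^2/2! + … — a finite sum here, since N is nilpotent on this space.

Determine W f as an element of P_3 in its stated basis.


g(x) = -(9/4)x^3 + (65/8)x^2 - (147/16)x + 361/96

order-1 term: (81/8)x^2 + 6x
order-2 term: -(243/16)x - 9/2
order-3 term: 243/32
the series for exp(-(3/2)D) f terminates at order 3
exp(-(3/2)D) f = -(9/4)x^3 + (65/8)x^2 - (147/16)x + 361/96


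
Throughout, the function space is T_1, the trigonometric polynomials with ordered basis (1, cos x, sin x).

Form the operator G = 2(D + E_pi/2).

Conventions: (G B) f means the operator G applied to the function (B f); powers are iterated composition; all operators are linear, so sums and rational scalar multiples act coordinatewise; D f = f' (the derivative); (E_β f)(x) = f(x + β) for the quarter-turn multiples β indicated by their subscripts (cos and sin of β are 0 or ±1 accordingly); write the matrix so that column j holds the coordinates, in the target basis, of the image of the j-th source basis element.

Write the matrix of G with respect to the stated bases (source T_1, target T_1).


image of 1: 2
image of cos x: -4sin x
image of sin x: 4cos x
each image's coordinates form column j of the matrix

the matrix is [[2, 0, 0]; [0, 0, 4]; [0, -4, 0]] (rows listed top to bottom)


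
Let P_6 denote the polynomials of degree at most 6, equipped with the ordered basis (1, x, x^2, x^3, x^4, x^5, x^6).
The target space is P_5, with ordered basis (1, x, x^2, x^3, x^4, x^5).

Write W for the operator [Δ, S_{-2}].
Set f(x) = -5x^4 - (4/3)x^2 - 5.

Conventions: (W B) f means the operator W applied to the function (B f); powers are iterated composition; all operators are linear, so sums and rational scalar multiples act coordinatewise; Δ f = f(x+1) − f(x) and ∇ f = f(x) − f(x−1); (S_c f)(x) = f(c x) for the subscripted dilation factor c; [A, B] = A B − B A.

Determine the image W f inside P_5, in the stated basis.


g(x) = -480x^3 - 360x^2 - 376x - 79

S_{-2} f = -80x^4 - (16/3)x^2 - 5
Δ S_{-2} f = -320x^3 - 480x^2 - (992/3)x - 256/3
Δ f = -20x^3 - 30x^2 - (68/3)x - 19/3
S_{-2} Δ f = 160x^3 - 120x^2 + (136/3)x - 19/3
[Δ, S_{-2}] f = -480x^3 - 360x^2 - 376x - 79


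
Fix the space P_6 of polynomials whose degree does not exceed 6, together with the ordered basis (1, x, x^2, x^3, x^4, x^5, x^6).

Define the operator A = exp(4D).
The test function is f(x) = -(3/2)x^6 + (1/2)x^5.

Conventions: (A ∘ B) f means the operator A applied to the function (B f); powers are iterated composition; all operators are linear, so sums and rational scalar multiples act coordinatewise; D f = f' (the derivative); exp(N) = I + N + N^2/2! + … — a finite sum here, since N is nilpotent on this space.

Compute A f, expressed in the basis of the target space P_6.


order-1 term: -36x^5 + 10x^4
order-2 term: -360x^4 + 80x^3
order-3 term: -1920x^3 + 320x^2
order-4 term: -5760x^2 + 640x
order-5 term: -9216x + 512
order-6 term: -6144
the series for exp(4D) f terminates at order 6
exp(4D) f = -(3/2)x^6 - (71/2)x^5 - 350x^4 - 1840x^3 - 5440x^2 - 8576x - 5632

g(x) = -(3/2)x^6 - (71/2)x^5 - 350x^4 - 1840x^3 - 5440x^2 - 8576x - 5632


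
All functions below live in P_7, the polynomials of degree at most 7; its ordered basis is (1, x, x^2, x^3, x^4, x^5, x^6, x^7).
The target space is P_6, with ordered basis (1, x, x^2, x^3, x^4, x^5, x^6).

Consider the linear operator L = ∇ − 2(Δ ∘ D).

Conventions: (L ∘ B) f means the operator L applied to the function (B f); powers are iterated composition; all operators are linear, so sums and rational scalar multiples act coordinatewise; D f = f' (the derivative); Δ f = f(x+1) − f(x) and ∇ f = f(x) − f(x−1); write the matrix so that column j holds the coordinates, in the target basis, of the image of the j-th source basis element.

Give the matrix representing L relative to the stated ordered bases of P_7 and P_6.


image of 1: 0
image of x: 1
image of x^2: 2x - 5
image of x^3: 3x^2 - 15x - 5
image of x^4: 4x^3 - 30x^2 - 20x - 9
image of x^5: 5x^4 - 50x^3 - 50x^2 - 45x - 9
image of x^6: 6x^5 - 75x^4 - 100x^3 - 135x^2 - 54x - 13
image of x^7: 7x^6 - 105x^5 - 175x^4 - 315x^3 - 189x^2 - 91x - 13
each image's coordinates form column j of the matrix

the matrix is [[0, 1, -5, -5, -9, -9, -13, -13]; [0, 0, 2, -15, -20, -45, -54, -91]; [0, 0, 0, 3, -30, -50, -135, -189]; [0, 0, 0, 0, 4, -50, -100, -315]; [0, 0, 0, 0, 0, 5, -75, -175]; [0, 0, 0, 0, 0, 0, 6, -105]; [0, 0, 0, 0, 0, 0, 0, 7]] (rows listed top to bottom)


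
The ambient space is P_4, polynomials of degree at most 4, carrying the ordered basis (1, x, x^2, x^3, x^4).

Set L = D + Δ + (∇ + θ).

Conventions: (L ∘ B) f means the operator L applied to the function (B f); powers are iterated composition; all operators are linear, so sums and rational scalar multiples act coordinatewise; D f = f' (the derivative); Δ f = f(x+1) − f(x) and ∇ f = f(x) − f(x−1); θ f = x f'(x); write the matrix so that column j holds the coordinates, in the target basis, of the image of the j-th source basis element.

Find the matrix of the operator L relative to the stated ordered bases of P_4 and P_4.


image of 1: 0
image of x: x + 3
image of x^2: 2x^2 + 6x
image of x^3: 3x^3 + 9x^2 + 2
image of x^4: 4x^4 + 12x^3 + 8x
each image's coordinates form column j of the matrix

the matrix is [[0, 3, 0, 2, 0]; [0, 1, 6, 0, 8]; [0, 0, 2, 9, 0]; [0, 0, 0, 3, 12]; [0, 0, 0, 0, 4]] (rows listed top to bottom)


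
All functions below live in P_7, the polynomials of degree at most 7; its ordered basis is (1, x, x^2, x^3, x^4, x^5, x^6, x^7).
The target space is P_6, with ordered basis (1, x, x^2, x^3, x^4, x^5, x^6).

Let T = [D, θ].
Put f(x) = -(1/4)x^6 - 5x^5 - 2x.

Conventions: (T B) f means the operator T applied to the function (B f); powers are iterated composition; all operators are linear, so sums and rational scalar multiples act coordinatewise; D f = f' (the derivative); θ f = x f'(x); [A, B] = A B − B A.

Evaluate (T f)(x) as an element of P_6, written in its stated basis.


the result is g(x) = -(3/2)x^5 - 25x^4 - 2

θ f = -(3/2)x^6 - 25x^5 - 2x
D θ f = -9x^5 - 125x^4 - 2
D f = -(3/2)x^5 - 25x^4 - 2
θ D f = -(15/2)x^5 - 100x^4
[D, θ] f = -(3/2)x^5 - 25x^4 - 2


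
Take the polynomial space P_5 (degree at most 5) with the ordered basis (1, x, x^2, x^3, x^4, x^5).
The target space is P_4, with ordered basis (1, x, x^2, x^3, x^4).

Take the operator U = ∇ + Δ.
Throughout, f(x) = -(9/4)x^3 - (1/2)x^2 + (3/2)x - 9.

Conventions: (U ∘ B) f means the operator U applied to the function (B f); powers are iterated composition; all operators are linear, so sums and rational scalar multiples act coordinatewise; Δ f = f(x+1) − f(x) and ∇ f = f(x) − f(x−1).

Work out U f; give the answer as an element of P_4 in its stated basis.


∇ f = -(27/4)x^2 + (23/4)x - 1/4
Δ f = -(27/4)x^2 - (31/4)x - 5/4
(∇ + Δ) f = -(27/2)x^2 - 2x - 3/2

the image equals g(x) = -(27/2)x^2 - 2x - 3/2


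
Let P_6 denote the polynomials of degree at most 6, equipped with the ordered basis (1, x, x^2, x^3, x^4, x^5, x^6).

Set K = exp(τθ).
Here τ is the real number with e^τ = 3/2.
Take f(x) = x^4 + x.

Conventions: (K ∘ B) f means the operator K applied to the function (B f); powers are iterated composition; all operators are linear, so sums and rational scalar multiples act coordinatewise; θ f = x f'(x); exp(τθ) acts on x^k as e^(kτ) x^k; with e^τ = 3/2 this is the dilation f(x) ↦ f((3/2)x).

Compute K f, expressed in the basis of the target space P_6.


exp(τθ) x^k = e^(kτ) x^k; with e^τ = 3/2 this sends x^k to (3/2)^k x^k
x ↦ 3/2 x
x^4 ↦ 81/16 x^4
applying this coordinatewise to f: exp(τθ) f = (81/16)x^4 + (3/2)x

the result is g(x) = (81/16)x^4 + (3/2)x


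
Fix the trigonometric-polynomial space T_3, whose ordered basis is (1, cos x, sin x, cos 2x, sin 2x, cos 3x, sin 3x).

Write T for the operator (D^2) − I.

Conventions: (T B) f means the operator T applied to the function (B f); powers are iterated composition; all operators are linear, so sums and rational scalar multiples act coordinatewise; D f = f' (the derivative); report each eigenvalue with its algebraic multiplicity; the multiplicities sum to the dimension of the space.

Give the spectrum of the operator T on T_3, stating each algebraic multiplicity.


image of 1: -1
image of cos x: -2cos x
image of sin x: -2sin x
image of cos 2x: -5cos 2x
image of sin 2x: -5sin 2x
image of cos 3x: -10cos 3x
image of sin 3x: -10sin 3x
the matrix is diagonal; its diagonal is (-1, -2, -2, -5, -5, -10, -10)
for a triangular matrix the eigenvalues are the diagonal entries, with algebraic multiplicity their repetition count

λ = -10 (multiplicity 2), λ = -5 (multiplicity 2), λ = -2 (multiplicity 2), λ = -1 (multiplicity 1)


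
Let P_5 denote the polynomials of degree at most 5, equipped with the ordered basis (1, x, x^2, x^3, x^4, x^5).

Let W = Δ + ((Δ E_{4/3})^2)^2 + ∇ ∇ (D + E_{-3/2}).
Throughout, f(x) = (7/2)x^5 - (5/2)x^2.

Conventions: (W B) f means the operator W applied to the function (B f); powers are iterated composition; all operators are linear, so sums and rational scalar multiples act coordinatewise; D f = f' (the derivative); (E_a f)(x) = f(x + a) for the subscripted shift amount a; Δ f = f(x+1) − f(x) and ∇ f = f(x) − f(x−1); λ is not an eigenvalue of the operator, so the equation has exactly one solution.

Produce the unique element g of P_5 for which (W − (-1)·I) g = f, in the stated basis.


the image equals g(x) = (7/2)x^5 - (35/2)x^4 - 35x^3 + (1395/2)x^2 - 3005x - 599/4

write g with unknown coordinates in the stated basis and equate coefficients in (W − (-1)·I) g = f
solving from the highest basis element down gives g = (7/2)x^5 - (35/2)x^4 - 35x^3 + (1395/2)x^2 - 3005x - 599/4
check: W g = (35/2)x^4 + 35x^3 - 700x^2 + 3005x + 599/4
so W g − (-1)·g = (7/2)x^5 - (5/2)x^2 = f ✓


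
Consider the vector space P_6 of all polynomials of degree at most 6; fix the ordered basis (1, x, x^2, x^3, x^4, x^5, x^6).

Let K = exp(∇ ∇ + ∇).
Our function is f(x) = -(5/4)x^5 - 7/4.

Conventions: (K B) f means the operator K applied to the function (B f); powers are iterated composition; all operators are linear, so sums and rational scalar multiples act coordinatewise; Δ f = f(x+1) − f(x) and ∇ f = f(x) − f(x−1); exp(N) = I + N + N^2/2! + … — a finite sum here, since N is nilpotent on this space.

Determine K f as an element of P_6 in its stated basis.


g(x) = -(5/4)x^5 - (25/4)x^4 - 25x^3 + (25/2)x^2 - (75/4)x + 183/4

order-1 term: -(25/4)x^4 - (25/2)x^3 + (125/2)x^2 - (325/4)x + 145/4
order-2 term: -(25/2)x^3 - (75/2)x^2 + (425/4)x - 75/4
order-3 term: -(25/2)x^2 - (75/2)x + 175/4
order-4 term: -(25/4)x - 25/2
order-5 term: -5/4
the series for exp(∇ ∇ + ∇) f terminates at order 5
exp(∇ ∇ + ∇) f = -(5/4)x^5 - (25/4)x^4 - 25x^3 + (25/2)x^2 - (75/4)x + 183/4


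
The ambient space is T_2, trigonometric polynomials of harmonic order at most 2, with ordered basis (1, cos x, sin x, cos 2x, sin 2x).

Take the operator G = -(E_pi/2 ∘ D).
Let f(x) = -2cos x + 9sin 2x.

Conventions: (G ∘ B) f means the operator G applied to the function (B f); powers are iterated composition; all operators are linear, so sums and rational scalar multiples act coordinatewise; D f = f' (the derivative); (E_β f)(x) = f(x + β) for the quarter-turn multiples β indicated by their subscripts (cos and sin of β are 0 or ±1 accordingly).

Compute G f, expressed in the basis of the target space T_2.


D f = 2sin x + 18cos 2x
E_pi/2 D f = 2cos x - 18cos 2x
(-(E_pi/2 ∘ D)) f = -2cos x + 18cos 2x

the image equals g(x) = -2cos x + 18cos 2x


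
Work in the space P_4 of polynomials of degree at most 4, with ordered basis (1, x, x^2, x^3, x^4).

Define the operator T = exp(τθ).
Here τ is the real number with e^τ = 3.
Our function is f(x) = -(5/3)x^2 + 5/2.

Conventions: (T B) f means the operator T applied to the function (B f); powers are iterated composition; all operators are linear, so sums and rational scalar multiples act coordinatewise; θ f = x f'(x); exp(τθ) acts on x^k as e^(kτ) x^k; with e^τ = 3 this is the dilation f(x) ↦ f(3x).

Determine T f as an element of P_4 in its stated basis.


exp(τθ) x^k = e^(kτ) x^k; with e^τ = 3 this sends x^k to 3^k x^k
x^2 ↦ 9 x^2
applying this coordinatewise to f: exp(τθ) f = -15x^2 + 5/2

the image equals g(x) = -15x^2 + 5/2


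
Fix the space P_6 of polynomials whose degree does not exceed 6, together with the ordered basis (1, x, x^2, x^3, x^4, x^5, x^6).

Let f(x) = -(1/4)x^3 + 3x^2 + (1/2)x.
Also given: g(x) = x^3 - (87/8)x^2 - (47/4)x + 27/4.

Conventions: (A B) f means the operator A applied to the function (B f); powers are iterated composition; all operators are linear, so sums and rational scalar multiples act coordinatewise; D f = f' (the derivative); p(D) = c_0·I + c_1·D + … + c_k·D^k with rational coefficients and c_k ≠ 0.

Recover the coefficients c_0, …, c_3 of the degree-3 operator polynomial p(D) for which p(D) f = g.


c_0 = -4, c_1 = -3/2, c_2 = 1/2, c_3 = -3

D^0 f = -(1/4)x^3 + 3x^2 + (1/2)x
D^1 f = -(3/4)x^2 + 6x + 1/2
D^2 f = -(3/2)x + 6
D^3 f = -3/2
matching coefficients of g against c_0 f + c_1 Df + … from the top degree down determines the c_i
solution: c_0 = -4, c_1 = -3/2, c_2 = 1/2, c_3 = -3


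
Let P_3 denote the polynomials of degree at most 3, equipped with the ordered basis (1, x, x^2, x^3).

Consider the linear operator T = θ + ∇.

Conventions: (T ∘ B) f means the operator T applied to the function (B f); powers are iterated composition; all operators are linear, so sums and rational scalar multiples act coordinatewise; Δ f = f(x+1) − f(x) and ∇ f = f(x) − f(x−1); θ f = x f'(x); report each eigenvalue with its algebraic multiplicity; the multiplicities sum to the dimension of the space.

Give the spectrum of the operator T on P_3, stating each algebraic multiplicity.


λ = 0 (multiplicity 1), λ = 1 (multiplicity 1), λ = 2 (multiplicity 1), λ = 3 (multiplicity 1)

image of 1: 0
image of x: x + 1
image of x^2: 2x^2 + 2x - 1
image of x^3: 3x^3 + 3x^2 - 3x + 1
the matrix is upper triangular; its diagonal is (0, 1, 2, 3)
for a triangular matrix the eigenvalues are the diagonal entries, with algebraic multiplicity their repetition count


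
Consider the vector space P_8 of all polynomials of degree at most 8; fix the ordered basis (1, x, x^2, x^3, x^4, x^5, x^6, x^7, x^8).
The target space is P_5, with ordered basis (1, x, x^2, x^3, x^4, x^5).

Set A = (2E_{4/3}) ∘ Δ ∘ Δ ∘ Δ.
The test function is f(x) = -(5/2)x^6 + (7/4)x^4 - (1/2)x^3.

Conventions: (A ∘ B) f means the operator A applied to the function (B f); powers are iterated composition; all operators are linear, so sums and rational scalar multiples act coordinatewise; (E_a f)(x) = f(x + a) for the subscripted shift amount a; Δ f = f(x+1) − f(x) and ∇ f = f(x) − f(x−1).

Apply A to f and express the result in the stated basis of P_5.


Δ f = -15x^5 - (75/2)x^4 - 43x^3 - (57/2)x^2 - (19/2)x - 5/4
Δ Δ f = -75x^4 - 300x^3 - 504x^2 - 411x - 267/2
Δ Δ Δ f = -300x^3 - 1350x^2 - 2208x - 1290
E_{4/3} Δ Δ Δ f = -300x^3 - 2550x^2 - 7408x - 66106/9
(2E_{4/3}) Δ Δ Δ f = -600x^3 - 5100x^2 - 14816x - 132212/9

g(x) = -600x^3 - 5100x^2 - 14816x - 132212/9


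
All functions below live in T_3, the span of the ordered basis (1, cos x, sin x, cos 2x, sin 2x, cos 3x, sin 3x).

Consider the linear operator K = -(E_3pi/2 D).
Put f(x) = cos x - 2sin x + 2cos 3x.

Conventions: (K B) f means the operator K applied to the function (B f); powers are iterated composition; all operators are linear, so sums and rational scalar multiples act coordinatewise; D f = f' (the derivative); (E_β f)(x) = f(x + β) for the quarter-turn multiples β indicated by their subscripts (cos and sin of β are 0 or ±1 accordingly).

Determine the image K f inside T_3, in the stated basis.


D f = -2cos x - sin x - 6sin 3x
E_3pi/2 D f = cos x - 2sin x - 6cos 3x
(-(E_3pi/2 D)) f = -cos x + 2sin x + 6cos 3x

the image equals g(x) = -cos x + 2sin x + 6cos 3x


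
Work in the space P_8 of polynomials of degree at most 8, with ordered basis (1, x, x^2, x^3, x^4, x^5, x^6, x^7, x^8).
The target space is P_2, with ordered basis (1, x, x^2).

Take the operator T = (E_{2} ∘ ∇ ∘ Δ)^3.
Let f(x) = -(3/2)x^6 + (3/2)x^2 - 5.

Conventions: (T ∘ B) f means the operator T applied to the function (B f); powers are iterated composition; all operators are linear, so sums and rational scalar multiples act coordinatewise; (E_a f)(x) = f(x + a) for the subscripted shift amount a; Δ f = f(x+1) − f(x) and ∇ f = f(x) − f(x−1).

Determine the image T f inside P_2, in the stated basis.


the result is g(x) = -1080

Δ f = -9x^5 - (45/2)x^4 - 30x^3 - (45/2)x^2 - 6x
∇ Δ f = -45x^4 - 45x^2
E_{2} ∇ Δ f = -45x^4 - 360x^3 - 1125x^2 - 1620x - 900
Δ (E_{2} ∘ ∇ ∘ Δ) f = -180x^3 - 1350x^2 - 3510x - 3150
∇ Δ (E_{2} ∘ ∇ ∘ Δ) f = -540x^2 - 2160x - 2340
E_{2} ∇ Δ (E_{2} ∘ ∇ ∘ Δ) f = -540x^2 - 4320x - 8820
Δ (E_{2} ∘ ∇ ∘ Δ) (E_{2} ∘ ∇ ∘ Δ) f = -1080x - 4860
∇ Δ (E_{2} ∘ ∇ ∘ Δ) (E_{2} ∘ ∇ ∘ Δ) f = -1080
E_{2} ∇ Δ (E_{2} ∘ ∇ ∘ Δ) (E_{2} ∘ ∇ ∘ Δ) f = -1080


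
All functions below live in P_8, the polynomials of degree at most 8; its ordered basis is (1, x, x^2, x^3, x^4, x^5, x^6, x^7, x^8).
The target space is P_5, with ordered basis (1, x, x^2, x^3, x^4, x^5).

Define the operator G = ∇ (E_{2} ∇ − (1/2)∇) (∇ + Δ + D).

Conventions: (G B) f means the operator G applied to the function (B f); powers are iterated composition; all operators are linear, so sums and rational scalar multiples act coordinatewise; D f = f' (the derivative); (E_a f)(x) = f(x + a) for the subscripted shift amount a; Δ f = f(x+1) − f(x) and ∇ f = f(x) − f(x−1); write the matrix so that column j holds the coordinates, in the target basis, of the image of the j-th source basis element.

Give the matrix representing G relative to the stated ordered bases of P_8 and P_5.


the matrix is [[0, 0, 0, 9, 108, 125, 1170, 1183, 10584]; [0, 0, 0, 0, 36, 540, 750, 8190, 9464]; [0, 0, 0, 0, 0, 90, 1620, 2625, 32760]; [0, 0, 0, 0, 0, 0, 180, 3780, 7000]; [0, 0, 0, 0, 0, 0, 0, 315, 7560]; [0, 0, 0, 0, 0, 0, 0, 0, 504]] (rows listed top to bottom)

image of 1: 0
image of x: 0
image of x^2: 0
image of x^3: 9
image of x^4: 36x + 108
image of x^5: 90x^2 + 540x + 125
image of x^6: 180x^3 + 1620x^2 + 750x + 1170
image of x^7: 315x^4 + 3780x^3 + 2625x^2 + 8190x + 1183
image of x^8: 504x^5 + 7560x^4 + 7000x^3 + 32760x^2 + 9464x + 10584
each image's coordinates form column j of the matrix


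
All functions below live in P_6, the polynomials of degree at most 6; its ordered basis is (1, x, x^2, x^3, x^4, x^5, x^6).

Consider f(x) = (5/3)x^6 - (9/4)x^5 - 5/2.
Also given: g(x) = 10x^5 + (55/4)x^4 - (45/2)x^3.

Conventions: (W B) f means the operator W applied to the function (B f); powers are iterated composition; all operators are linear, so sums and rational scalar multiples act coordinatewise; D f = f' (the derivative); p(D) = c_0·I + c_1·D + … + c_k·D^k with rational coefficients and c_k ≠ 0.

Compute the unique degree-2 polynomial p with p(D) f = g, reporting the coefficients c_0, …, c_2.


p(D) = D + (1/2)·D^2, i.e. c_0 = 0, c_1 = 1, c_2 = 1/2

D^0 f = (5/3)x^6 - (9/4)x^5 - 5/2
D^1 f = 10x^5 - (45/4)x^4
D^2 f = 50x^4 - 45x^3
matching coefficients of g against c_0 f + c_1 Df + … from the top degree down determines the c_i
solution: c_0 = 0, c_1 = 1, c_2 = 1/2
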